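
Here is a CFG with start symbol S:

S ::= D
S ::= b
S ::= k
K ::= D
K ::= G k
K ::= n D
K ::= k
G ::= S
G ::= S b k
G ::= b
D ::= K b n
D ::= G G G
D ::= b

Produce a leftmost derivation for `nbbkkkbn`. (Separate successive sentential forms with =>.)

S => D => Kbn => nDbn => nGGGbn => nSbkGGbn => nbbkGGbn => nbbkSGbn => nbbkkGbn => nbbkkSbn => nbbkkkbn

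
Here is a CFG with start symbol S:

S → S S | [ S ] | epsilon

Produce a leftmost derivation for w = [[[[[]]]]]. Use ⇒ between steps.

S ⇒ [S] ⇒ [[S]] ⇒ [[SS]] ⇒ [[SSS]] ⇒ [[[S]SS]] ⇒ [[[[S]]SS]] ⇒ [[[[[S]]]SS]] ⇒ [[[[[]]]SS]] ⇒ [[[[[]]]S]] ⇒ [[[[[]]]]]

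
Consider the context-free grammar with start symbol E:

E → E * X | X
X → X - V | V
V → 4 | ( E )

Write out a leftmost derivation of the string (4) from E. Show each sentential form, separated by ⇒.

E ⇒ X   [E → X]
X ⇒ V   [X → V]
V ⇒ (E)   [V → ( E )]
(E) ⇒ (X)   [E → X]
(X) ⇒ (V)   [X → V]
(V) ⇒ (4)   [V → 4]

E ⇒ X ⇒ V ⇒ (E) ⇒ (X) ⇒ (V) ⇒ (4)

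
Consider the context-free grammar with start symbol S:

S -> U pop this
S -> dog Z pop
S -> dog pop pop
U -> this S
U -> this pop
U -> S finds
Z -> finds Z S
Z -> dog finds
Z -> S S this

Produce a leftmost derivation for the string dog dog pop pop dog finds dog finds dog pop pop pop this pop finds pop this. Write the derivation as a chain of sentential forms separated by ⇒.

S ⇒ U pop this ⇒ S finds pop this ⇒ dog Z pop finds pop this ⇒ dog S S this pop finds pop this ⇒ dog dog pop pop S this pop finds pop this ⇒ dog dog pop pop dog Z pop this pop finds pop this ⇒ dog dog pop pop dog finds Z S pop this pop finds pop this ⇒ dog dog pop pop dog finds dog finds S pop this pop finds pop this ⇒ dog dog pop pop dog finds dog finds dog pop pop pop this pop finds pop this

S ⇒ U pop this   [S -> U pop this]
U pop this ⇒ S finds pop this   [U -> S finds]
S finds pop this ⇒ dog Z pop finds pop this   [S -> dog Z pop]
dog Z pop finds pop this ⇒ dog S S this pop finds pop this   [Z -> S S this]
dog S S this pop finds pop this ⇒ dog dog pop pop S this pop finds pop this   [S -> dog pop pop]
dog dog pop pop S this pop finds pop this ⇒ dog dog pop pop dog Z pop this pop finds pop this   [S -> dog Z pop]
dog dog pop pop dog Z pop this pop finds pop this ⇒ dog dog pop pop dog finds Z S pop this pop finds pop this   [Z -> finds Z S]
dog dog pop pop dog finds Z S pop this pop finds pop this ⇒ dog dog pop pop dog finds dog finds S pop this pop finds pop this   [Z -> dog finds]
dog dog pop pop dog finds dog finds S pop this pop finds pop this ⇒ dog dog pop pop dog finds dog finds dog pop pop pop this pop finds pop this   [S -> dog pop pop]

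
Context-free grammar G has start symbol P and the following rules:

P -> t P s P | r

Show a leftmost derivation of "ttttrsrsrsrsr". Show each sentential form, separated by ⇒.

P ⇒ tPsP   [P -> t P s P]
tPsP ⇒ ttPsPsP   [P -> t P s P]
ttPsPsP ⇒ tttPsPsPsP   [P -> t P s P]
tttPsPsPsP ⇒ ttttPsPsPsPsP   [P -> t P s P]
ttttPsPsPsPsP ⇒ ttttrsPsPsPsP   [P -> r]
ttttrsPsPsPsP ⇒ ttttrsrsPsPsP   [P -> r]
ttttrsrsPsPsP ⇒ ttttrsrsrsPsP   [P -> r]
ttttrsrsrsPsP ⇒ ttttrsrsrsrsP   [P -> r]
ttttrsrsrsrsP ⇒ ttttrsrsrsrsr   [P -> r]

P ⇒ tPsP ⇒ ttPsPsP ⇒ tttPsPsPsP ⇒ ttttPsPsPsPsP ⇒ ttttrsPsPsPsP ⇒ ttttrsrsPsPsP ⇒ ttttrsrsrsPsP ⇒ ttttrsrsrsrsP ⇒ ttttrsrsrsrsr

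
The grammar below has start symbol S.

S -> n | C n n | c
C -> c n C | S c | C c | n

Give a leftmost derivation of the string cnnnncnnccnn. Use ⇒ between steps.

S⇒Cnn⇒Ccnn⇒Sccnn⇒Cnnccnn⇒cnCnnccnn⇒cnScnnccnn⇒cnCnncnnccnn⇒cnnnncnnccnn

S ⇒ Cnn   [S -> C n n]
Cnn ⇒ Ccnn   [C -> C c]
Ccnn ⇒ Sccnn   [C -> S c]
Sccnn ⇒ Cnnccnn   [S -> C n n]
Cnnccnn ⇒ cnCnnccnn   [C -> c n C]
cnCnnccnn ⇒ cnScnnccnn   [C -> S c]
cnScnnccnn ⇒ cnCnncnnccnn   [S -> C n n]
cnCnncnnccnn ⇒ cnnnncnnccnn   [C -> n]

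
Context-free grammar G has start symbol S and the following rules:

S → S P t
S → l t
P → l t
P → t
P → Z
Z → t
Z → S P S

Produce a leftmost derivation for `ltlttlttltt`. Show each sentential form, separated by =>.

S => SPt => SPtPt => ltPtPt => ltZtPt => ltSPStPt => ltltPStPt => ltlttStPt => ltlttlttPt => ltlttlttltt

S => SPt   [S → S P t]
SPt => SPtPt   [S → S P t]
SPtPt => ltPtPt   [S → l t]
ltPtPt => ltZtPt   [P → Z]
ltZtPt => ltSPStPt   [Z → S P S]
ltSPStPt => ltltPStPt   [S → l t]
ltltPStPt => ltlttStPt   [P → t]
ltlttStPt => ltlttlttPt   [S → l t]
ltlttlttPt => ltlttlttltt   [P → l t]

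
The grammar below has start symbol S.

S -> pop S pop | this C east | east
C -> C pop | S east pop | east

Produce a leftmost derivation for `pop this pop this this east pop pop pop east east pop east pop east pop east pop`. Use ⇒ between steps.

S ⇒ pop S pop ⇒ pop this C east pop ⇒ pop this S east pop east pop ⇒ pop this pop S pop east pop east pop ⇒ pop this pop this C east pop east pop east pop ⇒ pop this pop this S east pop east pop east pop east pop ⇒ pop this pop this this C east east pop east pop east pop east pop ⇒ pop this pop this this C pop east east pop east pop east pop east pop ⇒ pop this pop this this C pop pop east east pop east pop east pop east pop ⇒ pop this pop this this C pop pop pop east east pop east pop east pop east pop ⇒ pop this pop this this east pop pop pop east east pop east pop east pop east pop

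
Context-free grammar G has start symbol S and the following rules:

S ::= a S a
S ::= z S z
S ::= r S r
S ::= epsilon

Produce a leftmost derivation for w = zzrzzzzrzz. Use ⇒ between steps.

S ⇒ zSz ⇒ zzSzz ⇒ zzrSrzz ⇒ zzrzSzrzz ⇒ zzrzzSzzrzz ⇒ zzrzzzzrzz

S ⇒ zSz   [S ::= z S z]
zSz ⇒ zzSzz   [S ::= z S z]
zzSzz ⇒ zzrSrzz   [S ::= r S r]
zzrSrzz ⇒ zzrzSzrzz   [S ::= z S z]
zzrzSzrzz ⇒ zzrzzSzzrzz   [S ::= z S z]
zzrzzSzzrzz ⇒ zzrzzzzrzz   [S ::= epsilon]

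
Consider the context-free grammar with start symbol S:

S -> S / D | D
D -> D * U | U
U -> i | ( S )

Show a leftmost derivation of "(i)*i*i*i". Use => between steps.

S => D => D*U => D*U*U => D*U*U*U => U*U*U*U => (S)*U*U*U => (D)*U*U*U => (U)*U*U*U => (i)*U*U*U => (i)*i*U*U => (i)*i*i*U => (i)*i*i*i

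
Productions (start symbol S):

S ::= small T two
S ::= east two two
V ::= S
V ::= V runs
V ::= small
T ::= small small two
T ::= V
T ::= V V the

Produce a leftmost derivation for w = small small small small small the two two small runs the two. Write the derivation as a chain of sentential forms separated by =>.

S => small T two   [S ::= small T two]
small T two => small V V the two   [T ::= V V the]
small V V the two => small S V the two   [V ::= S]
small S V the two => small small T two V the two   [S ::= small T two]
small small T two V the two => small small V two V the two   [T ::= V]
small small V two V the two => small small S two V the two   [V ::= S]
small small S two V the two => small small small T two two V the two   [S ::= small T two]
small small small T two two V the two => small small small V V the two two V the two   [T ::= V V the]
small small small V V the two two V the two => small small small small V the two two V the two   [V ::= small]
small small small small V the two two V the two => small small small small small the two two V the two   [V ::= small]
small small small small small the two two V the two => small small small small small the two two V runs the two   [V ::= V runs]
small small small small small the two two V runs the two => small small small small small the two two small runs the two   [V ::= small]

S => small T two => small V V the two => small S V the two => small small T two V the two => small small V two V the two => small small S two V the two => small small small T two two V the two => small small small V V the two two V the two => small small small small V the two two V the two => small small small small small the two two V the two => small small small small small the two two V runs the two => small small small small small the two two small runs the two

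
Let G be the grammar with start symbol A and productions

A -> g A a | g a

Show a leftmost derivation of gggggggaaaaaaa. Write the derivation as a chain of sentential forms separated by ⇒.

A⇒gAa⇒ggAaa⇒gggAaaa⇒ggggAaaaa⇒gggggAaaaaa⇒ggggggAaaaaaa⇒gggggggaaaaaaa

A ⇒ gAa   [A -> g A a]
gAa ⇒ ggAaa   [A -> g A a]
ggAaa ⇒ gggAaaa   [A -> g A a]
gggAaaa ⇒ ggggAaaaa   [A -> g A a]
ggggAaaaa ⇒ gggggAaaaaa   [A -> g A a]
gggggAaaaaa ⇒ ggggggAaaaaaa   [A -> g A a]
ggggggAaaaaaa ⇒ gggggggaaaaaaa   [A -> g a]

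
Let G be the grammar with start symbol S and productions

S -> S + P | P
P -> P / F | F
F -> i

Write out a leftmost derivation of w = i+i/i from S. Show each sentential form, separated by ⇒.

S ⇒ S+P   [S -> S + P]
S+P ⇒ P+P   [S -> P]
P+P ⇒ F+P   [P -> F]
F+P ⇒ i+P   [F -> i]
i+P ⇒ i+P/F   [P -> P / F]
i+P/F ⇒ i+F/F   [P -> F]
i+F/F ⇒ i+i/F   [F -> i]
i+i/F ⇒ i+i/i   [F -> i]

S⇒S+P⇒P+P⇒F+P⇒i+P⇒i+P/F⇒i+F/F⇒i+i/F⇒i+i/i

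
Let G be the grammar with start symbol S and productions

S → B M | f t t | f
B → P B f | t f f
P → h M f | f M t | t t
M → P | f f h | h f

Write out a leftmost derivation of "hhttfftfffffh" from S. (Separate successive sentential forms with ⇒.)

S ⇒ BM   [S → B M]
BM ⇒ PBfM   [B → P B f]
PBfM ⇒ hMfBfM   [P → h M f]
hMfBfM ⇒ hPfBfM   [M → P]
hPfBfM ⇒ hhMffBfM   [P → h M f]
hhMffBfM ⇒ hhPffBfM   [M → P]
hhPffBfM ⇒ hhttffBfM   [P → t t]
hhttffBfM ⇒ hhttfftfffM   [B → t f f]
hhttfftfffM ⇒ hhttfftfffffh   [M → f f h]

S ⇒ BM ⇒ PBfM ⇒ hMfBfM ⇒ hPfBfM ⇒ hhMffBfM ⇒ hhPffBfM ⇒ hhttffBfM ⇒ hhttfftfffM ⇒ hhttfftfffffh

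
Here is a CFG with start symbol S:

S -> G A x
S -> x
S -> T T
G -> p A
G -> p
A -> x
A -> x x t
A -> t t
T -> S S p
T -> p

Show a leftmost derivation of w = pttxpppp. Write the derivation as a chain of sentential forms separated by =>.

S => TT   [S -> T T]
TT => SSpT   [T -> S S p]
SSpT => GAxSpT   [S -> G A x]
GAxSpT => pAxSpT   [G -> p]
pAxSpT => pttxSpT   [A -> t t]
pttxSpT => pttxTTpT   [S -> T T]
pttxTTpT => pttxpTpT   [T -> p]
pttxpTpT => pttxpppT   [T -> p]
pttxpppT => pttxpppp   [T -> p]

S=>TT=>SSpT=>GAxSpT=>pAxSpT=>pttxSpT=>pttxTTpT=>pttxpTpT=>pttxpppT=>pttxpppp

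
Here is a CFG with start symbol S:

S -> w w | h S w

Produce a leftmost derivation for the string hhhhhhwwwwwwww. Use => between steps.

S => hSw => hhSww => hhhSwww => hhhhSwwww => hhhhhSwwwww => hhhhhhSwwwwww => hhhhhhwwwwwwww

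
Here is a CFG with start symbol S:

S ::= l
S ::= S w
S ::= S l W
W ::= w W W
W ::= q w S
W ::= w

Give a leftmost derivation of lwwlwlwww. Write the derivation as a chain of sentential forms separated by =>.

S => Sw   [S ::= S w]
Sw => Sww   [S ::= S w]
Sww => SlWww   [S ::= S l W]
SlWww => SlWlWww   [S ::= S l W]
SlWlWww => SwlWlWww   [S ::= S w]
SwlWlWww => SwwlWlWww   [S ::= S w]
SwwlWlWww => lwwlWlWww   [S ::= l]
lwwlWlWww => lwwlwlWww   [W ::= w]
lwwlwlWww => lwwlwlwww   [W ::= w]

S => Sw => Sww => SlWww => SlWlWww => SwlWlWww => SwwlWlWww => lwwlWlWww => lwwlwlWww => lwwlwlwww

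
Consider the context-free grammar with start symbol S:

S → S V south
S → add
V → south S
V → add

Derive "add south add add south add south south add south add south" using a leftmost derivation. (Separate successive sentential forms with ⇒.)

S ⇒ S V south   [S → S V south]
S V south ⇒ S V south V south   [S → S V south]
S V south V south ⇒ S V south V south V south   [S → S V south]
S V south V south V south ⇒ add V south V south V south   [S → add]
add V south V south V south ⇒ add south S south V south V south   [V → south S]
add south S south V south V south ⇒ add south S V south south V south V south   [S → S V south]
add south S V south south V south V south ⇒ add south S V south V south south V south V south   [S → S V south]
add south S V south V south south V south V south ⇒ add south add V south V south south V south V south   [S → add]
add south add V south V south south V south V south ⇒ add south add add south V south south V south V south   [V → add]
add south add add south V south south V south V south ⇒ add south add add south add south south V south V south   [V → add]
add south add add south add south south V south V south ⇒ add south add add south add south south add south V south   [V → add]
add south add add south add south south add south V south ⇒ add south add add south add south south add south add south   [V → add]

S ⇒ S V south ⇒ S V south V south ⇒ S V south V south V south ⇒ add V south V south V south ⇒ add south S south V south V south ⇒ add south S V south south V south V south ⇒ add south S V south V south south V south V south ⇒ add south add V south V south south V south V south ⇒ add south add add south V south south V south V south ⇒ add south add add south add south south V south V south ⇒ add south add add south add south south add south V south ⇒ add south add add south add south south add south add south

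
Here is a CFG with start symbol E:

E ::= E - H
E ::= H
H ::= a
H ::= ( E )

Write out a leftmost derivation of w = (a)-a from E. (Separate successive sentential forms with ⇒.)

E ⇒ E-H   [E ::= E - H]
E-H ⇒ H-H   [E ::= H]
H-H ⇒ (E)-H   [H ::= ( E )]
(E)-H ⇒ (H)-H   [E ::= H]
(H)-H ⇒ (a)-H   [H ::= a]
(a)-H ⇒ (a)-a   [H ::= a]

E ⇒ E-H ⇒ H-H ⇒ (E)-H ⇒ (H)-H ⇒ (a)-H ⇒ (a)-a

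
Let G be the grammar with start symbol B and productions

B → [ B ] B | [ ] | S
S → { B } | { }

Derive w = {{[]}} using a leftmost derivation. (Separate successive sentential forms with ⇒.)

B⇒S⇒{B}⇒{S}⇒{{B}}⇒{{[]}}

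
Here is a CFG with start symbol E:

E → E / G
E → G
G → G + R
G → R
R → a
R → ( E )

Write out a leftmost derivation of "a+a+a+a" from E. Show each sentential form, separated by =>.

E => G   [E → G]
G => G+R   [G → G + R]
G+R => G+R+R   [G → G + R]
G+R+R => G+R+R+R   [G → G + R]
G+R+R+R => R+R+R+R   [G → R]
R+R+R+R => a+R+R+R   [R → a]
a+R+R+R => a+a+R+R   [R → a]
a+a+R+R => a+a+a+R   [R → a]
a+a+a+R => a+a+a+a   [R → a]

E=>G=>G+R=>G+R+R=>G+R+R+R=>R+R+R+R=>a+R+R+R=>a+a+R+R=>a+a+a+R=>a+a+a+a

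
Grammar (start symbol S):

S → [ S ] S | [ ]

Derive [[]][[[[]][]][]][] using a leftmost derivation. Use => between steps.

S => [S]S   [S → [ S ] S]
[S]S => [[]]S   [S → [ ]]
[[]]S => [[]][S]S   [S → [ S ] S]
[[]][S]S => [[]][[S]S]S   [S → [ S ] S]
[[]][[S]S]S => [[]][[[S]S]S]S   [S → [ S ] S]
[[]][[[S]S]S]S => [[]][[[[]]S]S]S   [S → [ ]]
[[]][[[[]]S]S]S => [[]][[[[]][]]S]S   [S → [ ]]
[[]][[[[]][]]S]S => [[]][[[[]][]][]]S   [S → [ ]]
[[]][[[[]][]][]]S => [[]][[[[]][]][]][]   [S → [ ]]

S=>[S]S=>[[]]S=>[[]][S]S=>[[]][[S]S]S=>[[]][[[S]S]S]S=>[[]][[[[]]S]S]S=>[[]][[[[]][]]S]S=>[[]][[[[]][]][]]S=>[[]][[[[]][]][]][]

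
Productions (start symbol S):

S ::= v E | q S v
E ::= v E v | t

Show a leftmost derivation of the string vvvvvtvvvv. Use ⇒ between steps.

S ⇒ vE   [S ::= v E]
vE ⇒ vvEv   [E ::= v E v]
vvEv ⇒ vvvEvv   [E ::= v E v]
vvvEvv ⇒ vvvvEvvv   [E ::= v E v]
vvvvEvvv ⇒ vvvvvEvvvv   [E ::= v E v]
vvvvvEvvvv ⇒ vvvvvtvvvv   [E ::= t]

S ⇒ vE ⇒ vvEv ⇒ vvvEvv ⇒ vvvvEvvv ⇒ vvvvvEvvvv ⇒ vvvvvtvvvv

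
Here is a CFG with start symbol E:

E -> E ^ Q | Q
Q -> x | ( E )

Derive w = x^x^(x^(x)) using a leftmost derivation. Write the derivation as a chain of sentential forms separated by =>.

E => E^Q => E^Q^Q => Q^Q^Q => x^Q^Q => x^x^Q => x^x^(E) => x^x^(E^Q) => x^x^(Q^Q) => x^x^(x^Q) => x^x^(x^(E)) => x^x^(x^(Q)) => x^x^(x^(x))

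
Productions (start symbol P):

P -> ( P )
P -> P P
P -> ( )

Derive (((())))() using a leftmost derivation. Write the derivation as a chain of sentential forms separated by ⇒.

P⇒PP⇒(P)P⇒((P))P⇒(((P)))P⇒(((())))P⇒(((())))()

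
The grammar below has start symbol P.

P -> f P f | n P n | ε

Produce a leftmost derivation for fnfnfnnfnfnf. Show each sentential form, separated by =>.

P => fPf   [P -> f P f]
fPf => fnPnf   [P -> n P n]
fnPnf => fnfPfnf   [P -> f P f]
fnfPfnf => fnfnPnfnf   [P -> n P n]
fnfnPnfnf => fnfnfPfnfnf   [P -> f P f]
fnfnfPfnfnf => fnfnfnPnfnfnf   [P -> n P n]
fnfnfnPnfnfnf => fnfnfnnfnfnf   [P -> ε]

P => fPf => fnPnf => fnfPfnf => fnfnPnfnf => fnfnfPfnfnf => fnfnfnPnfnfnf => fnfnfnnfnfnf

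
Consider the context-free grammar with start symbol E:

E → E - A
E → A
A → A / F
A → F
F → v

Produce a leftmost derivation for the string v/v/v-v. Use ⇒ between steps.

E ⇒ E-A   [E → E - A]
E-A ⇒ A-A   [E → A]
A-A ⇒ A/F-A   [A → A / F]
A/F-A ⇒ A/F/F-A   [A → A / F]
A/F/F-A ⇒ F/F/F-A   [A → F]
F/F/F-A ⇒ v/F/F-A   [F → v]
v/F/F-A ⇒ v/v/F-A   [F → v]
v/v/F-A ⇒ v/v/v-A   [F → v]
v/v/v-A ⇒ v/v/v-F   [A → F]
v/v/v-F ⇒ v/v/v-v   [F → v]

E ⇒ E-A ⇒ A-A ⇒ A/F-A ⇒ A/F/F-A ⇒ F/F/F-A ⇒ v/F/F-A ⇒ v/v/F-A ⇒ v/v/v-A ⇒ v/v/v-F ⇒ v/v/v-v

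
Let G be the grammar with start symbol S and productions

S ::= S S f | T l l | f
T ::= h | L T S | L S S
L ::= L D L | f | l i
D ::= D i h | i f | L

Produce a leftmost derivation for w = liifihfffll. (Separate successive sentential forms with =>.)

S => Tll => LSSll => LDLSSll => liDLSSll => liDihLSSll => liifihLSSll => liifihfSSll => liifihffSll => liifihfffll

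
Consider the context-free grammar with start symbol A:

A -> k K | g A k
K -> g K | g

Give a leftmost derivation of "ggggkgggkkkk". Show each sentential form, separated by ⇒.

A⇒gAk⇒ggAkk⇒gggAkkk⇒ggggAkkkk⇒ggggkKkkkk⇒ggggkgKkkkk⇒ggggkggKkkkk⇒ggggkgggkkkk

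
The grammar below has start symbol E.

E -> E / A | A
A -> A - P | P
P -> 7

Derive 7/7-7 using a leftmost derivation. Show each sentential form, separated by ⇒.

E ⇒ E/A   [E -> E / A]
E/A ⇒ A/A   [E -> A]
A/A ⇒ P/A   [A -> P]
P/A ⇒ 7/A   [P -> 7]
7/A ⇒ 7/A-P   [A -> A - P]
7/A-P ⇒ 7/P-P   [A -> P]
7/P-P ⇒ 7/7-P   [P -> 7]
7/7-P ⇒ 7/7-7   [P -> 7]

E ⇒ E/A ⇒ A/A ⇒ P/A ⇒ 7/A ⇒ 7/A-P ⇒ 7/P-P ⇒ 7/7-P ⇒ 7/7-7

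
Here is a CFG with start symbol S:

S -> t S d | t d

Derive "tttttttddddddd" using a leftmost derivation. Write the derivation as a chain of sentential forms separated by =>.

S => tSd   [S -> t S d]
tSd => ttSdd   [S -> t S d]
ttSdd => tttSddd   [S -> t S d]
tttSddd => ttttSdddd   [S -> t S d]
ttttSdddd => tttttSddddd   [S -> t S d]
tttttSddddd => ttttttSdddddd   [S -> t S d]
ttttttSdddddd => tttttttddddddd   [S -> t d]

S => tSd => ttSdd => tttSddd => ttttSdddd => tttttSddddd => ttttttSdddddd => tttttttddddddd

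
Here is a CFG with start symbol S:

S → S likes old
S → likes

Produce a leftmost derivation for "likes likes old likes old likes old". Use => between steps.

S => S likes old   [S → S likes old]
S likes old => S likes old likes old   [S → S likes old]
S likes old likes old => S likes old likes old likes old   [S → S likes old]
S likes old likes old likes old => likes likes old likes old likes old   [S → likes]

S => S likes old => S likes old likes old => S likes old likes old likes old => likes likes old likes old likes old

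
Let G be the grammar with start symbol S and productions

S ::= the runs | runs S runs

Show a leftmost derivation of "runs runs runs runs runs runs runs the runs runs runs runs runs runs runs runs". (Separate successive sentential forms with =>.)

S => runs S runs   [S ::= runs S runs]
runs S runs => runs runs S runs runs   [S ::= runs S runs]
runs runs S runs runs => runs runs runs S runs runs runs   [S ::= runs S runs]
runs runs runs S runs runs runs => runs runs runs runs S runs runs runs runs   [S ::= runs S runs]
runs runs runs runs S runs runs runs runs => runs runs runs runs runs S runs runs runs runs runs   [S ::= runs S runs]
runs runs runs runs runs S runs runs runs runs runs => runs runs runs runs runs runs S runs runs runs runs runs runs   [S ::= runs S runs]
runs runs runs runs runs runs S runs runs runs runs runs runs => runs runs runs runs runs runs runs S runs runs runs runs runs runs runs   [S ::= runs S runs]
runs runs runs runs runs runs runs S runs runs runs runs runs runs runs => runs runs runs runs runs runs runs the runs runs runs runs runs runs runs runs   [S ::= the runs]

S => runs S runs => runs runs S runs runs => runs runs runs S runs runs runs => runs runs runs runs S runs runs runs runs => runs runs runs runs runs S runs runs runs runs runs => runs runs runs runs runs runs S runs runs runs runs runs runs => runs runs runs runs runs runs runs S runs runs runs runs runs runs runs => runs runs runs runs runs runs runs the runs runs runs runs runs runs runs runs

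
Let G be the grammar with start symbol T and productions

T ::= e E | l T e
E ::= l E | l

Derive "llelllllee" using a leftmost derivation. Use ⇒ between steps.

T⇒lTe⇒llTee⇒lleEee⇒llelEee⇒llellEee⇒llelllEee⇒llellllEee⇒llelllllee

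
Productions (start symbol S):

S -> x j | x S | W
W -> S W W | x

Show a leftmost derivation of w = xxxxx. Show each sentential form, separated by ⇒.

S ⇒ W   [S -> W]
W ⇒ SWW   [W -> S W W]
SWW ⇒ WWW   [S -> W]
WWW ⇒ SWWWW   [W -> S W W]
SWWWW ⇒ WWWWW   [S -> W]
WWWWW ⇒ xWWWW   [W -> x]
xWWWW ⇒ xxWWW   [W -> x]
xxWWW ⇒ xxxWW   [W -> x]
xxxWW ⇒ xxxxW   [W -> x]
xxxxW ⇒ xxxxx   [W -> x]

S⇒W⇒SWW⇒WWW⇒SWWWW⇒WWWWW⇒xWWWW⇒xxWWW⇒xxxWW⇒xxxxW⇒xxxxx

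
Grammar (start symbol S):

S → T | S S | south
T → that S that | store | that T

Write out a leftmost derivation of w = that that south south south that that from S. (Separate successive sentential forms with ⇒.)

S ⇒ T ⇒ that S that ⇒ that T that ⇒ that that S that that ⇒ that that S S that that ⇒ that that S S S that that ⇒ that that south S S that that ⇒ that that south south S that that ⇒ that that south south south that that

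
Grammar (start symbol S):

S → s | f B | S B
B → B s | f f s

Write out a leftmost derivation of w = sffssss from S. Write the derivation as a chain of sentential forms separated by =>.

S => SB => sB => sBs => sBss => sBsss => sffssss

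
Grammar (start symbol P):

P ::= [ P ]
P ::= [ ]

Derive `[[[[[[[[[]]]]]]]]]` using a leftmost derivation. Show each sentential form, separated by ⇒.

P ⇒ [P] ⇒ [[P]] ⇒ [[[P]]] ⇒ [[[[P]]]] ⇒ [[[[[P]]]]] ⇒ [[[[[[P]]]]]] ⇒ [[[[[[[P]]]]]]] ⇒ [[[[[[[[P]]]]]]]] ⇒ [[[[[[[[[]]]]]]]]]

P ⇒ [P]   [P ::= [ P ]]
[P] ⇒ [[P]]   [P ::= [ P ]]
[[P]] ⇒ [[[P]]]   [P ::= [ P ]]
[[[P]]] ⇒ [[[[P]]]]   [P ::= [ P ]]
[[[[P]]]] ⇒ [[[[[P]]]]]   [P ::= [ P ]]
[[[[[P]]]]] ⇒ [[[[[[P]]]]]]   [P ::= [ P ]]
[[[[[[P]]]]]] ⇒ [[[[[[[P]]]]]]]   [P ::= [ P ]]
[[[[[[[P]]]]]]] ⇒ [[[[[[[[P]]]]]]]]   [P ::= [ P ]]
[[[[[[[[P]]]]]]]] ⇒ [[[[[[[[[]]]]]]]]]   [P ::= [ ]]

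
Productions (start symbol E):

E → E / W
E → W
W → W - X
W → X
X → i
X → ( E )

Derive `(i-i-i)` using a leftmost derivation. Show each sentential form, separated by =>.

E => W   [E → W]
W => X   [W → X]
X => (E)   [X → ( E )]
(E) => (W)   [E → W]
(W) => (W-X)   [W → W - X]
(W-X) => (W-X-X)   [W → W - X]
(W-X-X) => (X-X-X)   [W → X]
(X-X-X) => (i-X-X)   [X → i]
(i-X-X) => (i-i-X)   [X → i]
(i-i-X) => (i-i-i)   [X → i]

E => W => X => (E) => (W) => (W-X) => (W-X-X) => (X-X-X) => (i-X-X) => (i-i-X) => (i-i-i)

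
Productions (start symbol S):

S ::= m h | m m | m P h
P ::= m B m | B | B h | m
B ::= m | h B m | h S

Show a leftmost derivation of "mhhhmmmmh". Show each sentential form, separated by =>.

S => mPh   [S ::= m P h]
mPh => mBh   [P ::= B]
mBh => mhBmh   [B ::= h B m]
mhBmh => mhhBmmh   [B ::= h B m]
mhhBmmh => mhhhSmmh   [B ::= h S]
mhhhSmmh => mhhhmmmmh   [S ::= m m]

S => mPh => mBh => mhBmh => mhhBmmh => mhhhSmmh => mhhhmmmmh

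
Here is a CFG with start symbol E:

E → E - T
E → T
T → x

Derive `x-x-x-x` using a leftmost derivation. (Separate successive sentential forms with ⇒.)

E ⇒ E-T ⇒ E-T-T ⇒ E-T-T-T ⇒ T-T-T-T ⇒ x-T-T-T ⇒ x-x-T-T ⇒ x-x-x-T ⇒ x-x-x-x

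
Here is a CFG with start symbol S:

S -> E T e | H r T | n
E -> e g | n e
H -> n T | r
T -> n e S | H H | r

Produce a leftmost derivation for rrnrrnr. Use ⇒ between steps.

S ⇒ HrT ⇒ rrT ⇒ rrHH ⇒ rrnTH ⇒ rrnHHH ⇒ rrnrHH ⇒ rrnrrH ⇒ rrnrrnT ⇒ rrnrrnr

S ⇒ HrT   [S -> H r T]
HrT ⇒ rrT   [H -> r]
rrT ⇒ rrHH   [T -> H H]
rrHH ⇒ rrnTH   [H -> n T]
rrnTH ⇒ rrnHHH   [T -> H H]
rrnHHH ⇒ rrnrHH   [H -> r]
rrnrHH ⇒ rrnrrH   [H -> r]
rrnrrH ⇒ rrnrrnT   [H -> n T]
rrnrrnT ⇒ rrnrrnr   [T -> r]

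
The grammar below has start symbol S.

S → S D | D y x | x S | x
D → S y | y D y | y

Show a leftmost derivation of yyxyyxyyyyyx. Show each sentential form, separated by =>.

S => Dyx => yDyyx => yyDyyyx => yySyyyyx => yySDyyyyx => yyxSDyyyyx => yyxDyxDyyyyx => yyxyyxDyyyyx => yyxyyxyyyyyx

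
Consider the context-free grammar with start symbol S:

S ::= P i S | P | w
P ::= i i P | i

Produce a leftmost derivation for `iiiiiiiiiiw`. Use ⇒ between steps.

S ⇒ PiS ⇒ iiPiS ⇒ iiiiPiS ⇒ iiiiiiPiS ⇒ iiiiiiiiS ⇒ iiiiiiiiPiS ⇒ iiiiiiiiiiS ⇒ iiiiiiiiiiw

S ⇒ PiS   [S ::= P i S]
PiS ⇒ iiPiS   [P ::= i i P]
iiPiS ⇒ iiiiPiS   [P ::= i i P]
iiiiPiS ⇒ iiiiiiPiS   [P ::= i i P]
iiiiiiPiS ⇒ iiiiiiiiS   [P ::= i]
iiiiiiiiS ⇒ iiiiiiiiPiS   [S ::= P i S]
iiiiiiiiPiS ⇒ iiiiiiiiiiS   [P ::= i]
iiiiiiiiiiS ⇒ iiiiiiiiiiw   [S ::= w]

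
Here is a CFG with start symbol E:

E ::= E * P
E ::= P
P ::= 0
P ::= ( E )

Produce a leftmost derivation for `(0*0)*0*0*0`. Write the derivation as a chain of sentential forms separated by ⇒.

E⇒E*P⇒E*P*P⇒E*P*P*P⇒P*P*P*P⇒(E)*P*P*P⇒(E*P)*P*P*P⇒(P*P)*P*P*P⇒(0*P)*P*P*P⇒(0*0)*P*P*P⇒(0*0)*0*P*P⇒(0*0)*0*0*P⇒(0*0)*0*0*0

E ⇒ E*P   [E ::= E * P]
E*P ⇒ E*P*P   [E ::= E * P]
E*P*P ⇒ E*P*P*P   [E ::= E * P]
E*P*P*P ⇒ P*P*P*P   [E ::= P]
P*P*P*P ⇒ (E)*P*P*P   [P ::= ( E )]
(E)*P*P*P ⇒ (E*P)*P*P*P   [E ::= E * P]
(E*P)*P*P*P ⇒ (P*P)*P*P*P   [E ::= P]
(P*P)*P*P*P ⇒ (0*P)*P*P*P   [P ::= 0]
(0*P)*P*P*P ⇒ (0*0)*P*P*P   [P ::= 0]
(0*0)*P*P*P ⇒ (0*0)*0*P*P   [P ::= 0]
(0*0)*0*P*P ⇒ (0*0)*0*0*P   [P ::= 0]
(0*0)*0*0*P ⇒ (0*0)*0*0*0   [P ::= 0]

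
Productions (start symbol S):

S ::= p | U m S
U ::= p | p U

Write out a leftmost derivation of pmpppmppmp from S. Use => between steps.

S => UmS   [S ::= U m S]
UmS => pmS   [U ::= p]
pmS => pmUmS   [S ::= U m S]
pmUmS => pmpUmS   [U ::= p U]
pmpUmS => pmppUmS   [U ::= p U]
pmppUmS => pmpppmS   [U ::= p]
pmpppmS => pmpppmUmS   [S ::= U m S]
pmpppmUmS => pmpppmpUmS   [U ::= p U]
pmpppmpUmS => pmpppmppmS   [U ::= p]
pmpppmppmS => pmpppmppmp   [S ::= p]

S => UmS => pmS => pmUmS => pmpUmS => pmppUmS => pmpppmS => pmpppmUmS => pmpppmpUmS => pmpppmppmS => pmpppmppmp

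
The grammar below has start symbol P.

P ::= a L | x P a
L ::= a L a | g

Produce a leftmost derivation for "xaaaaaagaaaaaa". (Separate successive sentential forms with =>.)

P => xPa => xaLa => xaaLaa => xaaaLaaa => xaaaaLaaaa => xaaaaaLaaaaa => xaaaaaaLaaaaaa => xaaaaaagaaaaaa

P => xPa   [P ::= x P a]
xPa => xaLa   [P ::= a L]
xaLa => xaaLaa   [L ::= a L a]
xaaLaa => xaaaLaaa   [L ::= a L a]
xaaaLaaa => xaaaaLaaaa   [L ::= a L a]
xaaaaLaaaa => xaaaaaLaaaaa   [L ::= a L a]
xaaaaaLaaaaa => xaaaaaaLaaaaaa   [L ::= a L a]
xaaaaaaLaaaaaa => xaaaaaagaaaaaa   [L ::= g]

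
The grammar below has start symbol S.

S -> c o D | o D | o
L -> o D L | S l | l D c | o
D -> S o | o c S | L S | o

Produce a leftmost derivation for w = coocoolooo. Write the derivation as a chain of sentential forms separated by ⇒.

S ⇒ coD   [S -> c o D]
coD ⇒ coLS   [D -> L S]
coLS ⇒ cooDLS   [L -> o D L]
cooDLS ⇒ cooLSLS   [D -> L S]
cooLSLS ⇒ cooSlSLS   [L -> S l]
cooSlSLS ⇒ coocoDlSLS   [S -> c o D]
coocoDlSLS ⇒ coocoolSLS   [D -> o]
coocoolSLS ⇒ coocooloLS   [S -> o]
coocooloLS ⇒ coocoolooS   [L -> o]
coocoolooS ⇒ coocoolooo   [S -> o]

S ⇒ coD ⇒ coLS ⇒ cooDLS ⇒ cooLSLS ⇒ cooSlSLS ⇒ coocoDlSLS ⇒ coocoolSLS ⇒ coocooloLS ⇒ coocoolooS ⇒ coocoolooo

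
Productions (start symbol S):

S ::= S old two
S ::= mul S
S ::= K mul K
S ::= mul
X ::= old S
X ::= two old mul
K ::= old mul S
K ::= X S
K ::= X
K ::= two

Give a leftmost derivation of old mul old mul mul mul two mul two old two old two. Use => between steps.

S => S old two   [S ::= S old two]
S old two => S old two old two   [S ::= S old two]
S old two old two => K mul K old two old two   [S ::= K mul K]
K mul K old two old two => old mul S mul K old two old two   [K ::= old mul S]
old mul S mul K old two old two => old mul K mul K mul K old two old two   [S ::= K mul K]
old mul K mul K mul K old two old two => old mul old mul S mul K mul K old two old two   [K ::= old mul S]
old mul old mul S mul K mul K old two old two => old mul old mul mul mul K mul K old two old two   [S ::= mul]
old mul old mul mul mul K mul K old two old two => old mul old mul mul mul two mul K old two old two   [K ::= two]
old mul old mul mul mul two mul K old two old two => old mul old mul mul mul two mul two old two old two   [K ::= two]

S => S old two => S old two old two => K mul K old two old two => old mul S mul K old two old two => old mul K mul K mul K old two old two => old mul old mul S mul K mul K old two old two => old mul old mul mul mul K mul K old two old two => old mul old mul mul mul two mul K old two old two => old mul old mul mul mul two mul two old two old two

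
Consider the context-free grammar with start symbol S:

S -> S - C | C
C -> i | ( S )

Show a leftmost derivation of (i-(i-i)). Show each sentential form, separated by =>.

S => C => (S) => (S-C) => (C-C) => (i-C) => (i-(S)) => (i-(S-C)) => (i-(C-C)) => (i-(i-C)) => (i-(i-i))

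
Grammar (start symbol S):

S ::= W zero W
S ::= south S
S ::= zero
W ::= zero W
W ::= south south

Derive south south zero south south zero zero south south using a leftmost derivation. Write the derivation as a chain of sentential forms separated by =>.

S => south S => south south S => south south W zero W => south south zero W zero W => south south zero south south zero W => south south zero south south zero zero W => south south zero south south zero zero south south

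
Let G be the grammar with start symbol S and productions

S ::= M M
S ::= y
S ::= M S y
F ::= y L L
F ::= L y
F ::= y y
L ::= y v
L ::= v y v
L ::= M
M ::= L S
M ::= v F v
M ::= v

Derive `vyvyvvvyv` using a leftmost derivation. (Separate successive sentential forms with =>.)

S => MM => vFvM => vLyvM => vyvyvM => vyvyvvFv => vyvyvvLyv => vyvyvvMyv => vyvyvvvyv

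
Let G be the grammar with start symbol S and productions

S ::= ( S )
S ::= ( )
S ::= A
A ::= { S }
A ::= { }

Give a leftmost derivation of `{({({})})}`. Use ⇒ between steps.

S ⇒ A ⇒ {S} ⇒ {(S)} ⇒ {(A)} ⇒ {({S})} ⇒ {({(S)})} ⇒ {({(A)})} ⇒ {({({})})}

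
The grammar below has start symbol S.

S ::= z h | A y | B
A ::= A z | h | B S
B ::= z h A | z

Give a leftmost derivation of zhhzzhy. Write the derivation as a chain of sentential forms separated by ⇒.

S ⇒ Ay ⇒ BSy ⇒ zhASy ⇒ zhAzSy ⇒ zhhzSy ⇒ zhhzzhy

S ⇒ Ay   [S ::= A y]
Ay ⇒ BSy   [A ::= B S]
BSy ⇒ zhASy   [B ::= z h A]
zhASy ⇒ zhAzSy   [A ::= A z]
zhAzSy ⇒ zhhzSy   [A ::= h]
zhhzSy ⇒ zhhzzhy   [S ::= z h]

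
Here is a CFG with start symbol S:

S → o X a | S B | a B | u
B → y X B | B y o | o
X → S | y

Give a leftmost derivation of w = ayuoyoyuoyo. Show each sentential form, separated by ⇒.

S ⇒ SB ⇒ aBB ⇒ aByoB ⇒ ayXByoB ⇒ aySByoB ⇒ ayuByoB ⇒ ayuoyoB ⇒ ayuoyoByo ⇒ ayuoyoyXByo ⇒ ayuoyoySByo ⇒ ayuoyoyuByo ⇒ ayuoyoyuoyo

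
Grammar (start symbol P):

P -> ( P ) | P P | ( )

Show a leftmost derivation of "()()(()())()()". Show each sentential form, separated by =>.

P => PP => PPP => ()PP => ()PPP => ()()PP => ()()PPP => ()()(P)PP => ()()(PP)PP => ()()(()P)PP => ()()(()())PP => ()()(()())()P => ()()(()())()()

P => PP   [P -> P P]
PP => PPP   [P -> P P]
PPP => ()PP   [P -> ( )]
()PP => ()PPP   [P -> P P]
()PPP => ()()PP   [P -> ( )]
()()PP => ()()PPP   [P -> P P]
()()PPP => ()()(P)PP   [P -> ( P )]
()()(P)PP => ()()(PP)PP   [P -> P P]
()()(PP)PP => ()()(()P)PP   [P -> ( )]
()()(()P)PP => ()()(()())PP   [P -> ( )]
()()(()())PP => ()()(()())()P   [P -> ( )]
()()(()())()P => ()()(()())()()   [P -> ( )]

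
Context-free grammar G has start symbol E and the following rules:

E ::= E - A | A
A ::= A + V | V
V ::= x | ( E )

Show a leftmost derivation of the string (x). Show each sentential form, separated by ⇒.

E ⇒ A ⇒ V ⇒ (E) ⇒ (A) ⇒ (V) ⇒ (x)

E ⇒ A   [E ::= A]
A ⇒ V   [A ::= V]
V ⇒ (E)   [V ::= ( E )]
(E) ⇒ (A)   [E ::= A]
(A) ⇒ (V)   [A ::= V]
(V) ⇒ (x)   [V ::= x]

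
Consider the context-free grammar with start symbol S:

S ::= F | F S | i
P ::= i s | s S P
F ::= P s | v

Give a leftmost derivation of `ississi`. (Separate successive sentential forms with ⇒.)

S ⇒ FS   [S ::= F S]
FS ⇒ PsS   [F ::= P s]
PsS ⇒ issS   [P ::= i s]
issS ⇒ issFS   [S ::= F S]
issFS ⇒ issPsS   [F ::= P s]
issPsS ⇒ ississS   [P ::= i s]
ississS ⇒ ississi   [S ::= i]

S ⇒ FS ⇒ PsS ⇒ issS ⇒ issFS ⇒ issPsS ⇒ ississS ⇒ ississi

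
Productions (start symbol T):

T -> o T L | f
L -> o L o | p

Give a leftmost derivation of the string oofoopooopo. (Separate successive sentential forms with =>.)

T=>oTL=>ooTLL=>oofLL=>oofoLoL=>oofooLooL=>oofoopooL=>oofoopoooLo=>oofoopooopo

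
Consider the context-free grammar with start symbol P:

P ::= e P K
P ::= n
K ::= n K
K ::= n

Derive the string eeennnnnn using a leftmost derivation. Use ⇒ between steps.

P ⇒ ePK ⇒ eePKK ⇒ eeePKKK ⇒ eeenKKK ⇒ eeennKKK ⇒ eeennnKKK ⇒ eeennnnKK ⇒ eeennnnnK ⇒ eeennnnnn

P ⇒ ePK   [P ::= e P K]
ePK ⇒ eePKK   [P ::= e P K]
eePKK ⇒ eeePKKK   [P ::= e P K]
eeePKKK ⇒ eeenKKK   [P ::= n]
eeenKKK ⇒ eeennKKK   [K ::= n K]
eeennKKK ⇒ eeennnKKK   [K ::= n K]
eeennnKKK ⇒ eeennnnKK   [K ::= n]
eeennnnKK ⇒ eeennnnnK   [K ::= n]
eeennnnnK ⇒ eeennnnnn   [K ::= n]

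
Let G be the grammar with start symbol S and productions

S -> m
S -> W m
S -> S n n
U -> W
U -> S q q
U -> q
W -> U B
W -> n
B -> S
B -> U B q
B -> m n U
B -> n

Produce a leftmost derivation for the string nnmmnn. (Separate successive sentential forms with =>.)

S => Snn => Wmnn => UBmnn => WBmnn => UBBmnn => WBBmnn => nBBmnn => nnBmnn => nnSmnn => nnmmnn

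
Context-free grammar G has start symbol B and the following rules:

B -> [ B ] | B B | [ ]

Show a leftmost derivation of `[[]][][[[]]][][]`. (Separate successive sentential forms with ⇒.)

B ⇒ BB ⇒ [B]B ⇒ [[]]B ⇒ [[]]BB ⇒ [[]]BBB ⇒ [[]][]BB ⇒ [[]][]BBB ⇒ [[]][][B]BB ⇒ [[]][][[B]]BB ⇒ [[]][][[[]]]BB ⇒ [[]][][[[]]][]B ⇒ [[]][][[[]]][][]

B ⇒ BB   [B -> B B]
BB ⇒ [B]B   [B -> [ B ]]
[B]B ⇒ [[]]B   [B -> [ ]]
[[]]B ⇒ [[]]BB   [B -> B B]
[[]]BB ⇒ [[]]BBB   [B -> B B]
[[]]BBB ⇒ [[]][]BB   [B -> [ ]]
[[]][]BB ⇒ [[]][]BBB   [B -> B B]
[[]][]BBB ⇒ [[]][][B]BB   [B -> [ B ]]
[[]][][B]BB ⇒ [[]][][[B]]BB   [B -> [ B ]]
[[]][][[B]]BB ⇒ [[]][][[[]]]BB   [B -> [ ]]
[[]][][[[]]]BB ⇒ [[]][][[[]]][]B   [B -> [ ]]
[[]][][[[]]][]B ⇒ [[]][][[[]]][][]   [B -> [ ]]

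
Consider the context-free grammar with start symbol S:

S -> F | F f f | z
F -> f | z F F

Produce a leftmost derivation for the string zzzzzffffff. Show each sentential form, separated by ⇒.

S ⇒ F ⇒ zFF ⇒ zzFFF ⇒ zzzFFFF ⇒ zzzzFFFFF ⇒ zzzzzFFFFFF ⇒ zzzzzfFFFFF ⇒ zzzzzffFFFF ⇒ zzzzzfffFFF ⇒ zzzzzffffFF ⇒ zzzzzfffffF ⇒ zzzzzffffff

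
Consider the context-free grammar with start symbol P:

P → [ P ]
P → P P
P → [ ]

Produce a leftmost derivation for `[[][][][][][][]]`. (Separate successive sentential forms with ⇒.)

P ⇒ [P]   [P → [ P ]]
[P] ⇒ [PP]   [P → P P]
[PP] ⇒ [PPP]   [P → P P]
[PPP] ⇒ [PPPP]   [P → P P]
[PPPP] ⇒ [[]PPP]   [P → [ ]]
[[]PPP] ⇒ [[]PPPP]   [P → P P]
[[]PPPP] ⇒ [[]PPPPP]   [P → P P]
[[]PPPPP] ⇒ [[]PPPPPP]   [P → P P]
[[]PPPPPP] ⇒ [[][]PPPPP]   [P → [ ]]
[[][]PPPPP] ⇒ [[][][]PPPP]   [P → [ ]]
[[][][]PPPP] ⇒ [[][][][]PPP]   [P → [ ]]
[[][][][]PPP] ⇒ [[][][][][]PP]   [P → [ ]]
[[][][][][]PP] ⇒ [[][][][][][]P]   [P → [ ]]
[[][][][][][]P] ⇒ [[][][][][][][]]   [P → [ ]]

P ⇒ [P] ⇒ [PP] ⇒ [PPP] ⇒ [PPPP] ⇒ [[]PPP] ⇒ [[]PPPP] ⇒ [[]PPPPP] ⇒ [[]PPPPPP] ⇒ [[][]PPPPP] ⇒ [[][][]PPPP] ⇒ [[][][][]PPP] ⇒ [[][][][][]PP] ⇒ [[][][][][][]P] ⇒ [[][][][][][][]]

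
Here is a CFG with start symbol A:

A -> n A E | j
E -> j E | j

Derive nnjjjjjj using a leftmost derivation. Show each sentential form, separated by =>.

A => nAE => nnAEE => nnjEE => nnjjEE => nnjjjE => nnjjjjE => nnjjjjjE => nnjjjjjj

A => nAE   [A -> n A E]
nAE => nnAEE   [A -> n A E]
nnAEE => nnjEE   [A -> j]
nnjEE => nnjjEE   [E -> j E]
nnjjEE => nnjjjE   [E -> j]
nnjjjE => nnjjjjE   [E -> j E]
nnjjjjE => nnjjjjjE   [E -> j E]
nnjjjjjE => nnjjjjjj   [E -> j]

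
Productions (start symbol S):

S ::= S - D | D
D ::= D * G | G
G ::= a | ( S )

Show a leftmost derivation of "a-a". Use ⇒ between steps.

S ⇒ S-D   [S ::= S - D]
S-D ⇒ D-D   [S ::= D]
D-D ⇒ G-D   [D ::= G]
G-D ⇒ a-D   [G ::= a]
a-D ⇒ a-G   [D ::= G]
a-G ⇒ a-a   [G ::= a]

S⇒S-D⇒D-D⇒G-D⇒a-D⇒a-G⇒a-a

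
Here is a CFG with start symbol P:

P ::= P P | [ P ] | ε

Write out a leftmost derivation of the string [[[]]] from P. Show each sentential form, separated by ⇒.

P ⇒ PP   [P ::= P P]
PP ⇒ [P]P   [P ::= [ P ]]
[P]P ⇒ [[P]]P   [P ::= [ P ]]
[[P]]P ⇒ [[PP]]P   [P ::= P P]
[[PP]]P ⇒ [[PPP]]P   [P ::= P P]
[[PPP]]P ⇒ [[[P]PP]]P   [P ::= [ P ]]
[[[P]PP]]P ⇒ [[[]PP]]P   [P ::= ε]
[[[]PP]]P ⇒ [[[]P]]P   [P ::= ε]
[[[]P]]P ⇒ [[[]]]P   [P ::= ε]
[[[]]]P ⇒ [[[]]]   [P ::= ε]

P ⇒ PP ⇒ [P]P ⇒ [[P]]P ⇒ [[PP]]P ⇒ [[PPP]]P ⇒ [[[P]PP]]P ⇒ [[[]PP]]P ⇒ [[[]P]]P ⇒ [[[]]]P ⇒ [[[]]]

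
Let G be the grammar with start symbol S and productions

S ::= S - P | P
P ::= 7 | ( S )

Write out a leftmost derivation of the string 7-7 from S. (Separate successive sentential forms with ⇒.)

S ⇒ S-P   [S ::= S - P]
S-P ⇒ P-P   [S ::= P]
P-P ⇒ 7-P   [P ::= 7]
7-P ⇒ 7-7   [P ::= 7]

S⇒S-P⇒P-P⇒7-P⇒7-7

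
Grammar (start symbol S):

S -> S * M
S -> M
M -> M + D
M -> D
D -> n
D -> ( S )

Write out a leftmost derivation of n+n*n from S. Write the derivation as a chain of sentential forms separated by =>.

S => S*M   [S -> S * M]
S*M => M*M   [S -> M]
M*M => M+D*M   [M -> M + D]
M+D*M => D+D*M   [M -> D]
D+D*M => n+D*M   [D -> n]
n+D*M => n+n*M   [D -> n]
n+n*M => n+n*D   [M -> D]
n+n*D => n+n*n   [D -> n]

S=>S*M=>M*M=>M+D*M=>D+D*M=>n+D*M=>n+n*M=>n+n*D=>n+n*n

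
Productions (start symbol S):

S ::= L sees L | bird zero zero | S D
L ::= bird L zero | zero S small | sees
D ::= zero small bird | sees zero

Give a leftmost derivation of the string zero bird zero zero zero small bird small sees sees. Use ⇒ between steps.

S ⇒ L sees L   [S ::= L sees L]
L sees L ⇒ zero S small sees L   [L ::= zero S small]
zero S small sees L ⇒ zero S D small sees L   [S ::= S D]
zero S D small sees L ⇒ zero bird zero zero D small sees L   [S ::= bird zero zero]
zero bird zero zero D small sees L ⇒ zero bird zero zero zero small bird small sees L   [D ::= zero small bird]
zero bird zero zero zero small bird small sees L ⇒ zero bird zero zero zero small bird small sees sees   [L ::= sees]

S ⇒ L sees L ⇒ zero S small sees L ⇒ zero S D small sees L ⇒ zero bird zero zero D small sees L ⇒ zero bird zero zero zero small bird small sees L ⇒ zero bird zero zero zero small bird small sees sees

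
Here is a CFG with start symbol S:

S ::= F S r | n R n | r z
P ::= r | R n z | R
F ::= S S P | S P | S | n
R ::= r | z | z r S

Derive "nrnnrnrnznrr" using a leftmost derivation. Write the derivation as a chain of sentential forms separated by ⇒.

S ⇒ FSr   [S ::= F S r]
FSr ⇒ SSr   [F ::= S]
SSr ⇒ nRnSr   [S ::= n R n]
nRnSr ⇒ nrnSr   [R ::= r]
nrnSr ⇒ nrnFSrr   [S ::= F S r]
nrnFSrr ⇒ nrnSPSrr   [F ::= S P]
nrnSPSrr ⇒ nrnnRnPSrr   [S ::= n R n]
nrnnRnPSrr ⇒ nrnnrnPSrr   [R ::= r]
nrnnrnPSrr ⇒ nrnnrnRSrr   [P ::= R]
nrnnrnRSrr ⇒ nrnnrnrSrr   [R ::= r]
nrnnrnrSrr ⇒ nrnnrnrnRnrr   [S ::= n R n]
nrnnrnrnRnrr ⇒ nrnnrnrnznrr   [R ::= z]

S ⇒ FSr ⇒ SSr ⇒ nRnSr ⇒ nrnSr ⇒ nrnFSrr ⇒ nrnSPSrr ⇒ nrnnRnPSrr ⇒ nrnnrnPSrr ⇒ nrnnrnRSrr ⇒ nrnnrnrSrr ⇒ nrnnrnrnRnrr ⇒ nrnnrnrnznrr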